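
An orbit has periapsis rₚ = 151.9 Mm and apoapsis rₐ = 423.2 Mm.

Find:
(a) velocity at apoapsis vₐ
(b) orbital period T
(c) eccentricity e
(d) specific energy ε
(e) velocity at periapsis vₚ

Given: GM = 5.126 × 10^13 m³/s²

Convert to SI: rₚ = 151.9 Mm = 1.519e+08 m; rₐ = 423.2 Mm = 4.232e+08 m.
(a) With a = (rₚ + rₐ)/2 = 2.8755e+08 m, vₐ = √(GM (2/rₐ − 1/a)) = √(5.126e+13 · (2/4.232e+08 − 1/2.8755e+08)) m/s ≈ 253 m/s
(b) With a = (rₚ + rₐ)/2 = 2.8755e+08 m, T = 2π √(a³/GM) = 2π √((2.8755e+08)³/5.126e+13) s ≈ 4.279e+06 s
(c) e = (rₐ − rₚ)/(rₐ + rₚ) = (4.232e+08 − 1.519e+08)/(4.232e+08 + 1.519e+08) ≈ 0.4717
(d) With a = (rₚ + rₐ)/2 = 2.8755e+08 m, ε = −GM/(2a) = −5.126e+13/(2 · 2.8755e+08) J/kg ≈ -8.913e+04 J/kg
(e) With a = (rₚ + rₐ)/2 = 2.8755e+08 m, vₚ = √(GM (2/rₚ − 1/a)) = √(5.126e+13 · (2/1.519e+08 − 1/2.8755e+08)) m/s ≈ 704.7 m/s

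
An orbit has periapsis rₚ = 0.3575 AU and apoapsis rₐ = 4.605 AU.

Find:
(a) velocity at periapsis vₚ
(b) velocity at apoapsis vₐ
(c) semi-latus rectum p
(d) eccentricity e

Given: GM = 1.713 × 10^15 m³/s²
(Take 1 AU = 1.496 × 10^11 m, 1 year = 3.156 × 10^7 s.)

Convert to SI: rₚ = 0.3575 AU = 5.3482e+10 m; rₐ = 4.605 AU = 6.88908e+11 m.
(a) With a = (rₚ + rₐ)/2 = 3.71195e+11 m, vₚ = √(GM (2/rₚ − 1/a)) = √(1.713e+15 · (2/5.3482e+10 − 1/3.71195e+11)) m/s ≈ 243.8 m/s
(b) With a = (rₚ + rₐ)/2 = 3.71195e+11 m, vₐ = √(GM (2/rₐ − 1/a)) = √(1.713e+15 · (2/6.88908e+11 − 1/3.71195e+11)) m/s ≈ 18.93 m/s
(c) From a = (rₚ + rₐ)/2 = 3.71195e+11 m and e = (rₐ − rₚ)/(rₐ + rₚ) = 0.855919, p = a(1 − e²) = 3.71195e+11 · (1 − (0.855919)²) ≈ 9.926e+10 m
(d) e = (rₐ − rₚ)/(rₐ + rₚ) = (6.88908e+11 − 5.3482e+10)/(6.88908e+11 + 5.3482e+10) ≈ 0.8559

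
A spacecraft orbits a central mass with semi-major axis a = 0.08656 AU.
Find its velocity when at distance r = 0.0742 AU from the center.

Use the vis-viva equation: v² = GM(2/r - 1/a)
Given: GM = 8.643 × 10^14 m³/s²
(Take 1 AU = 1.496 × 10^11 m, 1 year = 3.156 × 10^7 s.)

Convert to SI: a = 0.08656 AU = 1.29494e+10 m; r = 0.0742 AU = 1.11003e+10 m.
Vis-viva: v = √(GM · (2/r − 1/a)).
2/r − 1/a = 2/1.11003e+10 − 1/1.29494e+10 = 1.02951e-10 m⁻¹.
v = √(8.643e+14 · 1.02951e-10) m/s ≈ 298.3 m/s = 0.06293 AU/year.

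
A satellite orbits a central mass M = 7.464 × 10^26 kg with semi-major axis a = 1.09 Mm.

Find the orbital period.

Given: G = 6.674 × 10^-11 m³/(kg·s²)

Convert to SI: a = 1.09 Mm = 1.09e+06 m.
GM = G · M = 6.674e-11 · 7.464e+26 = 4.98147e+16 m³/s².
Kepler's third law: T = 2π √(a³ / GM).
Substituting a = 1.09e+06 m and GM = 4.98147e+16 m³/s²:
T = 2π √((1.09e+06)³ / 4.98147e+16) s
T ≈ 32.04 s = 32.04 seconds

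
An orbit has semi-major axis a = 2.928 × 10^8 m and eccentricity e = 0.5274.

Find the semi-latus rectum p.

p = a (1 − e²).
p = 2.928e+08 · (1 − (0.5274)²) = 2.928e+08 · 0.721849 ≈ 2.114e+08 m = 2.114 × 10^8 m.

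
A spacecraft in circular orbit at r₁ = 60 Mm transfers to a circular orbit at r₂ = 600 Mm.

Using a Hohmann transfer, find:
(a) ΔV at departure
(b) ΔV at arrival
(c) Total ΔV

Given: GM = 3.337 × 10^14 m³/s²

Convert to SI: r₁ = 60 Mm = 6e+07 m; r₂ = 600 Mm = 6e+08 m.
Transfer semi-major axis: a_t = (r₁ + r₂)/2 = (6e+07 + 6e+08)/2 = 3.3e+08 m.
Circular speeds: v₁ = √(GM/r₁) = 2358.32 m/s, v₂ = √(GM/r₂) = 745.766 m/s.
Transfer speeds (vis-viva v² = GM(2/r − 1/a_t)): v₁ᵗ = 3179.96 m/s, v₂ᵗ = 317.996 m/s.
(a) ΔV₁ = |v₁ᵗ − v₁| ≈ 821.6 m/s = 821.6 m/s.
(b) ΔV₂ = |v₂ − v₂ᵗ| ≈ 427.8 m/s = 427.8 m/s.
(c) ΔV_total = ΔV₁ + ΔV₂ ≈ 1249 m/s = 1.249 km/s.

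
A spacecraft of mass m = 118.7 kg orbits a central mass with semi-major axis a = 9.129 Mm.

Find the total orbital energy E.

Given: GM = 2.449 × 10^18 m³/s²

Convert to SI: a = 9.129 Mm = 9.129e+06 m.
E = −GMm / (2a).
E = −2.449e+18 · 118.7 / (2 · 9.129e+06) J ≈ -1.592e+13 J = -15.92 TJ.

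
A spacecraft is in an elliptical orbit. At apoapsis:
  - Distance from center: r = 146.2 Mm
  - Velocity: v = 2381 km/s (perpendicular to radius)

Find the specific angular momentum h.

Convert to SI: r = 146.2 Mm = 1.462e+08 m; v = 2381 km/s = 2.381e+06 m/s.
With v perpendicular to r, h = r · v.
h = 1.462e+08 · 2.381e+06 m²/s ≈ 3.481e+14 m²/s.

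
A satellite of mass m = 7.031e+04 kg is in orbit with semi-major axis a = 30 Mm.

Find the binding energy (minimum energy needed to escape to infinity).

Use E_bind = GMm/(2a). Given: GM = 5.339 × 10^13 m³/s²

Convert to SI: a = 30 Mm = 3e+07 m.
Total orbital energy is E = −GMm/(2a); binding energy is E_bind = −E = GMm/(2a).
E_bind = 5.339e+13 · 7.031e+04 / (2 · 3e+07) J ≈ 6.256e+10 J = 62.56 GJ.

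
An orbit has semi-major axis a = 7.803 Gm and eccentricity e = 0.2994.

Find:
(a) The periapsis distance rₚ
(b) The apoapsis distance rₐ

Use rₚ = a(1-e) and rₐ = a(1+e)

Convert to SI: a = 7.803 Gm = 7.803e+09 m.
(a) rₚ = a(1 − e) = 7.803e+09 · (1 − 0.2994) = 7.803e+09 · 0.7006 ≈ 5.467e+09 m = 5.467 Gm.
(b) rₐ = a(1 + e) = 7.803e+09 · (1 + 0.2994) = 7.803e+09 · 1.2994 ≈ 1.014e+10 m = 10.14 Gm.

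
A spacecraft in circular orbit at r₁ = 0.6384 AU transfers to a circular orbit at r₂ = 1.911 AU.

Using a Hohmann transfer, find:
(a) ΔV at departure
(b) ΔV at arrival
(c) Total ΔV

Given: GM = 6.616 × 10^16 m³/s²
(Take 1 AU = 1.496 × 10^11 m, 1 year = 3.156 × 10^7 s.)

Convert to SI: r₁ = 0.6384 AU = 9.55046e+10 m; r₂ = 1.911 AU = 2.85886e+11 m.
Transfer semi-major axis: a_t = (r₁ + r₂)/2 = (9.55046e+10 + 2.85886e+11)/2 = 1.90695e+11 m.
Circular speeds: v₁ = √(GM/r₁) = 832.311 m/s, v₂ = √(GM/r₂) = 481.063 m/s.
Transfer speeds (vis-viva v² = GM(2/r − 1/a_t)): v₁ᵗ = 1019.09 m/s, v₂ᵗ = 340.443 m/s.
(a) ΔV₁ = |v₁ᵗ − v₁| ≈ 186.8 m/s = 0.0394 AU/year.
(b) ΔV₂ = |v₂ − v₂ᵗ| ≈ 140.6 m/s = 0.02967 AU/year.
(c) ΔV_total = ΔV₁ + ΔV₂ ≈ 327.4 m/s = 0.06907 AU/year.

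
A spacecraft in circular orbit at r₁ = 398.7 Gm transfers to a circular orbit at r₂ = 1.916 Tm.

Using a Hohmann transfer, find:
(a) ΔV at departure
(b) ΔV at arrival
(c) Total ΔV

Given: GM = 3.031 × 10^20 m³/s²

Convert to SI: r₁ = 398.7 Gm = 3.987e+11 m; r₂ = 1.916 Tm = 1.916e+12 m.
Transfer semi-major axis: a_t = (r₁ + r₂)/2 = (3.987e+11 + 1.916e+12)/2 = 1.15735e+12 m.
Circular speeds: v₁ = √(GM/r₁) = 27572.1 m/s, v₂ = √(GM/r₂) = 12577.5 m/s.
Transfer speeds (vis-viva v² = GM(2/r − 1/a_t)): v₁ᵗ = 35476 m/s, v₂ᵗ = 7382.2 m/s.
(a) ΔV₁ = |v₁ᵗ − v₁| ≈ 7904 m/s = 7.904 km/s.
(b) ΔV₂ = |v₂ − v₂ᵗ| ≈ 5195 m/s = 5.195 km/s.
(c) ΔV_total = ΔV₁ + ΔV₂ ≈ 1.31e+04 m/s = 13.1 km/s.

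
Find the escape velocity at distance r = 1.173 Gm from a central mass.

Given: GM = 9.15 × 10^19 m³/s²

Convert to SI: r = 1.173 Gm = 1.173e+09 m.
Escape velocity comes from setting total energy to zero: ½v² − GM/r = 0 ⇒ v_esc = √(2GM / r).
v_esc = √(2 · 9.15e+19 / 1.173e+09) m/s ≈ 3.95e+05 m/s = 395 km/s.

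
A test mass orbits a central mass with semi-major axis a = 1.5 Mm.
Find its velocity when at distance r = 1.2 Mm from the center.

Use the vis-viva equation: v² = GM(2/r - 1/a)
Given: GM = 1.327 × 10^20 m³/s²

Convert to SI: a = 1.5 Mm = 1.5e+06 m; r = 1.2 Mm = 1.2e+06 m.
Vis-viva: v = √(GM · (2/r − 1/a)).
2/r − 1/a = 2/1.2e+06 − 1/1.5e+06 = 1e-06 m⁻¹.
v = √(1.327e+20 · 1e-06) m/s ≈ 1.152e+07 m/s = 1.152e+04 km/s.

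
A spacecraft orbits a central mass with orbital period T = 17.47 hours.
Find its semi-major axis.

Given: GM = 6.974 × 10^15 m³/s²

Convert to SI: T = 17.47 hours = 62892 s.
Invert Kepler's third law: a = (GM · T² / (4π²))^(1/3).
Substituting T = 62892 s and GM = 6.974e+15 m³/s²:
a = (6.974e+15 · (62892)² / (4π²))^(1/3) m
a ≈ 8.874e+07 m = 8.874 × 10^7 m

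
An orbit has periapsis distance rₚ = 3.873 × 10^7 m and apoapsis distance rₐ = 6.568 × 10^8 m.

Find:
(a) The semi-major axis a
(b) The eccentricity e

(a) a = (rₚ + rₐ) / 2 = (3.873e+07 + 6.568e+08) / 2 ≈ 3.478e+08 m = 3.478 × 10^8 m.
(b) e = (rₐ − rₚ) / (rₐ + rₚ) = (6.568e+08 − 3.873e+07) / (6.568e+08 + 3.873e+07) ≈ 0.8886.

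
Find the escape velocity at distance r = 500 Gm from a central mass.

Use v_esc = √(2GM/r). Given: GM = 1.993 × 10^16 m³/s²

Convert to SI: r = 500 Gm = 5e+11 m.
Escape velocity comes from setting total energy to zero: ½v² − GM/r = 0 ⇒ v_esc = √(2GM / r).
v_esc = √(2 · 1.993e+16 / 5e+11) m/s ≈ 282.3 m/s = 282.3 m/s.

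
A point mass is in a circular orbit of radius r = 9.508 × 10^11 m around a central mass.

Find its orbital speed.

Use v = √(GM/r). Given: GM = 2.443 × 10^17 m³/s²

For a circular orbit, gravity supplies the centripetal force, so v = √(GM / r).
v = √(2.443e+17 / 9.508e+11) m/s ≈ 506.9 m/s = 506.9 m/s.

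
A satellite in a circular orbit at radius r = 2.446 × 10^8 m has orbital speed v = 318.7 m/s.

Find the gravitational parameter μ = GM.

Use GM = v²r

For a circular orbit v² = GM/r, so GM = v² · r.
GM = (318.7)² · 2.446e+08 m³/s² ≈ 2.484e+13 m³/s² = 2.484 × 10^13 m³/s².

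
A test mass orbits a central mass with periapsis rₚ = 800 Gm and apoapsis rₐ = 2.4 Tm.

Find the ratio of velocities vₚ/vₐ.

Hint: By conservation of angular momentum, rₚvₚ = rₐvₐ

Convert to SI: rₚ = 800 Gm = 8e+11 m; rₐ = 2.4 Tm = 2.4e+12 m.
Conservation of angular momentum gives rₚvₚ = rₐvₐ, so vₚ/vₐ = rₐ/rₚ.
vₚ/vₐ = 2.4e+12 / 8e+11 ≈ 3.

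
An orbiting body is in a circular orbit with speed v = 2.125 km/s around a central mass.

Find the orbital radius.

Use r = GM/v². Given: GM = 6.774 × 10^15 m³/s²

Convert to SI: v = 2.125 km/s = 2125 m/s.
For a circular orbit, v² = GM / r, so r = GM / v².
r = 6.774e+15 / (2125)² m ≈ 1.5e+09 m = 1.5 Gm.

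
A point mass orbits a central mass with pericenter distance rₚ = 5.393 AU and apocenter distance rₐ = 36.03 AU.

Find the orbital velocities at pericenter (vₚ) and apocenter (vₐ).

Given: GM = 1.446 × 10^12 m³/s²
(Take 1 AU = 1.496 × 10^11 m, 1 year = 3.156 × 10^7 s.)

Convert to SI: rₚ = 5.393 AU = 8.06793e+11 m; rₐ = 36.03 AU = 5.39009e+12 m.
Use the vis-viva equation v² = GM(2/r − 1/a) with a = (rₚ + rₐ)/2 = (8.06793e+11 + 5.39009e+12)/2 = 3.09844e+12 m.
vₚ = √(GM · (2/rₚ − 1/a)) = √(1.446e+12 · (2/8.06793e+11 − 1/3.09844e+12)) m/s ≈ 1.766 m/s = 0.0003725 AU/year.
vₐ = √(GM · (2/rₐ − 1/a)) = √(1.446e+12 · (2/5.39009e+12 − 1/3.09844e+12)) m/s ≈ 0.2643 m/s = 5.576e-05 AU/year.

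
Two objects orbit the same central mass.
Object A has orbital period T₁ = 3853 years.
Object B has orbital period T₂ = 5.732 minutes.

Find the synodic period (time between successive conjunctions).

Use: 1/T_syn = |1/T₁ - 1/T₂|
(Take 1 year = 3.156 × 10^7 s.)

Convert to SI: T₁ = 3853 years = 1.21601e+11 s; T₂ = 5.732 minutes = 343.92 s.
T_syn = |T₁ · T₂ / (T₁ − T₂)|.
T_syn = |1.21601e+11 · 343.92 / (1.21601e+11 − 343.92)| s ≈ 343.9 s = 5.732 minutes.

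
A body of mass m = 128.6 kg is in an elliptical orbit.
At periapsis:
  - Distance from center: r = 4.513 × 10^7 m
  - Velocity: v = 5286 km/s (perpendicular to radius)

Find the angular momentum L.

Convert to SI: v = 5286 km/s = 5.286e+06 m/s.
Since v is perpendicular to r, L = m · v · r.
L = 128.6 · 5.286e+06 · 4.513e+07 kg·m²/s ≈ 3.068e+16 kg·m²/s.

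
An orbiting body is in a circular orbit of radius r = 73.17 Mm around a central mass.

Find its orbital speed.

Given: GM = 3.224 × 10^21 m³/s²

Convert to SI: r = 73.17 Mm = 7.317e+07 m.
For a circular orbit, gravity supplies the centripetal force, so v = √(GM / r).
v = √(3.224e+21 / 7.317e+07) m/s ≈ 6.638e+06 m/s = 6638 km/s.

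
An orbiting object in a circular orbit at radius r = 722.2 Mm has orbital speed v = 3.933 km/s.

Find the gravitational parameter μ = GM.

Convert to SI: r = 722.2 Mm = 7.222e+08 m; v = 3.933 km/s = 3933 m/s.
For a circular orbit v² = GM/r, so GM = v² · r.
GM = (3933)² · 7.222e+08 m³/s² ≈ 1.117e+16 m³/s² = 1.117 × 10^16 m³/s².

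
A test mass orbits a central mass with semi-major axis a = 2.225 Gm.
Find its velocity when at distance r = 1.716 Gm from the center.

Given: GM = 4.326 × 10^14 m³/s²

Convert to SI: a = 2.225 Gm = 2.225e+09 m; r = 1.716 Gm = 1.716e+09 m.
Vis-viva: v = √(GM · (2/r − 1/a)).
2/r − 1/a = 2/1.716e+09 − 1/2.225e+09 = 7.16063e-10 m⁻¹.
v = √(4.326e+14 · 7.16063e-10) m/s ≈ 556.6 m/s = 556.6 m/s.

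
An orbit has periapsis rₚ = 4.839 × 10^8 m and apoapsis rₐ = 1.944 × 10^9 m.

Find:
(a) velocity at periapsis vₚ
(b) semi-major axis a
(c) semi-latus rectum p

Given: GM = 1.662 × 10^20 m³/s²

(a) With a = (rₚ + rₐ)/2 = 1.21395e+09 m, vₚ = √(GM (2/rₚ − 1/a)) = √(1.662e+20 · (2/4.839e+08 − 1/1.21395e+09)) m/s ≈ 7.416e+05 m/s
(b) a = (rₚ + rₐ)/2 = (4.839e+08 + 1.944e+09)/2 ≈ 1.214e+09 m
(c) From a = (rₚ + rₐ)/2 = 1.21395e+09 m and e = (rₐ − rₚ)/(rₐ + rₚ) = 0.601384, p = a(1 − e²) = 1.21395e+09 · (1 − (0.601384)²) ≈ 7.749e+08 m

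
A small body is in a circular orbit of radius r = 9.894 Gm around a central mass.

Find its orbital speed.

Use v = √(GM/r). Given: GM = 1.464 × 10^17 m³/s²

Convert to SI: r = 9.894 Gm = 9.894e+09 m.
For a circular orbit, gravity supplies the centripetal force, so v = √(GM / r).
v = √(1.464e+17 / 9.894e+09) m/s ≈ 3847 m/s = 3.847 km/s.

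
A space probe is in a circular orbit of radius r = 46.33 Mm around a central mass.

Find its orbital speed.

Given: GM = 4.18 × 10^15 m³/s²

Convert to SI: r = 46.33 Mm = 4.633e+07 m.
For a circular orbit, gravity supplies the centripetal force, so v = √(GM / r).
v = √(4.18e+15 / 4.633e+07) m/s ≈ 9499 m/s = 9.499 km/s.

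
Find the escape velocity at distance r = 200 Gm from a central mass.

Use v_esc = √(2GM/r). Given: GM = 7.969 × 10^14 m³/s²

Convert to SI: r = 200 Gm = 2e+11 m.
Escape velocity comes from setting total energy to zero: ½v² − GM/r = 0 ⇒ v_esc = √(2GM / r).
v_esc = √(2 · 7.969e+14 / 2e+11) m/s ≈ 89.27 m/s = 89.27 m/s.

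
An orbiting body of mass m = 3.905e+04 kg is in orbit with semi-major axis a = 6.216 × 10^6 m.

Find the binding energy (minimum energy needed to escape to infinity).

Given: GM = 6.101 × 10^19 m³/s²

Total orbital energy is E = −GMm/(2a); binding energy is E_bind = −E = GMm/(2a).
E_bind = 6.101e+19 · 3.905e+04 / (2 · 6.216e+06) J ≈ 1.916e+17 J = 191.6 PJ.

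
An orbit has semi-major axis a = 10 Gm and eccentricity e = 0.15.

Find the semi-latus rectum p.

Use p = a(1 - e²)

Convert to SI: a = 10 Gm = 1e+10 m.
p = a (1 − e²).
p = 1e+10 · (1 − (0.15)²) = 1e+10 · 0.9775 ≈ 9.775e+09 m = 9.775 Gm.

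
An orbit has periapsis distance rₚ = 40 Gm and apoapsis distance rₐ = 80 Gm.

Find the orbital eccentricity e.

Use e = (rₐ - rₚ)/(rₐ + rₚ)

Convert to SI: rₚ = 40 Gm = 4e+10 m; rₐ = 80 Gm = 8e+10 m.
e = (rₐ − rₚ) / (rₐ + rₚ).
e = (8e+10 − 4e+10) / (8e+10 + 4e+10) = 4e+10 / 1.2e+11 ≈ 0.3333.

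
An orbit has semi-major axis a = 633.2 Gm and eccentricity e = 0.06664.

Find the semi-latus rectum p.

Convert to SI: a = 633.2 Gm = 6.332e+11 m.
p = a (1 − e²).
p = 6.332e+11 · (1 − (0.06664)²) = 6.332e+11 · 0.995559 ≈ 6.304e+11 m = 630.4 Gm.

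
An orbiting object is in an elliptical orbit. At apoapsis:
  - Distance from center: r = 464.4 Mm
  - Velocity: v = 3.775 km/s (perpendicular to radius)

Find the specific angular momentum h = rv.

Convert to SI: r = 464.4 Mm = 4.644e+08 m; v = 3.775 km/s = 3775 m/s.
With v perpendicular to r, h = r · v.
h = 4.644e+08 · 3775 m²/s ≈ 1.753e+12 m²/s.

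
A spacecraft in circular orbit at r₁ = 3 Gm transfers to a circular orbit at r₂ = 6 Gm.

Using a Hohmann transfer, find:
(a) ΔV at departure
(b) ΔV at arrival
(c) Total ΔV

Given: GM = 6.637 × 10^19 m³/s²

Convert to SI: r₁ = 3 Gm = 3e+09 m; r₂ = 6 Gm = 6e+09 m.
Transfer semi-major axis: a_t = (r₁ + r₂)/2 = (3e+09 + 6e+09)/2 = 4.5e+09 m.
Circular speeds: v₁ = √(GM/r₁) = 148739 m/s, v₂ = √(GM/r₂) = 105174 m/s.
Transfer speeds (vis-viva v² = GM(2/r − 1/a_t)): v₁ᵗ = 171749 m/s, v₂ᵗ = 85874.6 m/s.
(a) ΔV₁ = |v₁ᵗ − v₁| ≈ 2.301e+04 m/s = 23.01 km/s.
(b) ΔV₂ = |v₂ − v₂ᵗ| ≈ 1.93e+04 m/s = 19.3 km/s.
(c) ΔV_total = ΔV₁ + ΔV₂ ≈ 4.231e+04 m/s = 42.31 km/s.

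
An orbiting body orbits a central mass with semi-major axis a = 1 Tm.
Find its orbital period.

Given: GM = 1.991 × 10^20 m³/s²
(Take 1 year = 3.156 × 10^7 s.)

Convert to SI: a = 1 Tm = 1e+12 m.
Kepler's third law: T = 2π √(a³ / GM).
Substituting a = 1e+12 m and GM = 1.991e+20 m³/s²:
T = 2π √((1e+12)³ / 1.991e+20) s
T ≈ 4.453e+08 s = 14.11 years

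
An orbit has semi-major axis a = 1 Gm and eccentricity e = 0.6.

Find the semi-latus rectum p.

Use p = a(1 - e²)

Convert to SI: a = 1 Gm = 1e+09 m.
p = a (1 − e²).
p = 1e+09 · (1 − (0.6)²) = 1e+09 · 0.64 ≈ 6.4e+08 m = 640 Mm.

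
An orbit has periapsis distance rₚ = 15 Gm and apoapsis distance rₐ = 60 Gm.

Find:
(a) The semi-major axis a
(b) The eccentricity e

Convert to SI: rₚ = 15 Gm = 1.5e+10 m; rₐ = 60 Gm = 6e+10 m.
(a) a = (rₚ + rₐ) / 2 = (1.5e+10 + 6e+10) / 2 ≈ 3.75e+10 m = 37.5 Gm.
(b) e = (rₐ − rₚ) / (rₐ + rₚ) = (6e+10 − 1.5e+10) / (6e+10 + 1.5e+10) ≈ 0.6.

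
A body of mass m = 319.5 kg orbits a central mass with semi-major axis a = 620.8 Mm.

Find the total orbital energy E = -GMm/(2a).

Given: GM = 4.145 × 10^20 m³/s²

Convert to SI: a = 620.8 Mm = 6.208e+08 m.
E = −GMm / (2a).
E = −4.145e+20 · 319.5 / (2 · 6.208e+08) J ≈ -1.067e+14 J = -106.7 TJ.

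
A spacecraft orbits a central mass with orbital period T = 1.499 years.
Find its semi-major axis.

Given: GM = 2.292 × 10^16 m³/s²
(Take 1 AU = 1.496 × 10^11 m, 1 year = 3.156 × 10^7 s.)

Convert to SI: T = 1.499 years = 4.73084e+07 s.
Invert Kepler's third law: a = (GM · T² / (4π²))^(1/3).
Substituting T = 4.73084e+07 s and GM = 2.292e+16 m³/s²:
a = (2.292e+16 · (4.73084e+07)² / (4π²))^(1/3) m
a ≈ 1.091e+10 m = 0.07294 AU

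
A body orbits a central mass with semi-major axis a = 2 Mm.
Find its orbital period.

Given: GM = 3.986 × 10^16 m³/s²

Convert to SI: a = 2 Mm = 2e+06 m.
Kepler's third law: T = 2π √(a³ / GM).
Substituting a = 2e+06 m and GM = 3.986e+16 m³/s²:
T = 2π √((2e+06)³ / 3.986e+16) s
T ≈ 89.01 s = 1.484 minutes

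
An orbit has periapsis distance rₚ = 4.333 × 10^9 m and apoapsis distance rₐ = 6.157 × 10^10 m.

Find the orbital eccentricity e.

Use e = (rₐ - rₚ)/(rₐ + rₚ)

e = (rₐ − rₚ) / (rₐ + rₚ).
e = (6.157e+10 − 4.333e+09) / (6.157e+10 + 4.333e+09) = 5.7237e+10 / 6.5903e+10 ≈ 0.8685.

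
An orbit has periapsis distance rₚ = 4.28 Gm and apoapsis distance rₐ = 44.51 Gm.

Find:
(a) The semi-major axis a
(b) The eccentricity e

Convert to SI: rₚ = 4.28 Gm = 4.28e+09 m; rₐ = 44.51 Gm = 4.451e+10 m.
(a) a = (rₚ + rₐ) / 2 = (4.28e+09 + 4.451e+10) / 2 ≈ 2.44e+10 m = 24.39 Gm.
(b) e = (rₐ − rₚ) / (rₐ + rₚ) = (4.451e+10 − 4.28e+09) / (4.451e+10 + 4.28e+09) ≈ 0.8246.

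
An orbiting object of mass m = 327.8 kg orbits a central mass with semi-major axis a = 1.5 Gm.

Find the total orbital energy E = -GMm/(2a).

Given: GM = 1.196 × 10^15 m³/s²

Convert to SI: a = 1.5 Gm = 1.5e+09 m.
E = −GMm / (2a).
E = −1.196e+15 · 327.8 / (2 · 1.5e+09) J ≈ -1.307e+08 J = -130.7 MJ.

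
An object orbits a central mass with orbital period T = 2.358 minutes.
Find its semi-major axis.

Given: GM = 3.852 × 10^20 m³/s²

Convert to SI: T = 2.358 minutes = 141.48 s.
Invert Kepler's third law: a = (GM · T² / (4π²))^(1/3).
Substituting T = 141.48 s and GM = 3.852e+20 m³/s²:
a = (3.852e+20 · (141.48)² / (4π²))^(1/3) m
a ≈ 5.802e+07 m = 58.02 Mm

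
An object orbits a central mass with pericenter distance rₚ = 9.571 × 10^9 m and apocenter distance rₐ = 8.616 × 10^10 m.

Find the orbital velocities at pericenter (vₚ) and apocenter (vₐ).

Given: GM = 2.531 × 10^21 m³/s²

Use the vis-viva equation v² = GM(2/r − 1/a) with a = (rₚ + rₐ)/2 = (9.571e+09 + 8.616e+10)/2 = 4.78655e+10 m.
vₚ = √(GM · (2/rₚ − 1/a)) = √(2.531e+21 · (2/9.571e+09 − 1/4.78655e+10)) m/s ≈ 6.899e+05 m/s = 689.9 km/s.
vₐ = √(GM · (2/rₐ − 1/a)) = √(2.531e+21 · (2/8.616e+10 − 1/4.78655e+10)) m/s ≈ 7.664e+04 m/s = 76.64 km/s.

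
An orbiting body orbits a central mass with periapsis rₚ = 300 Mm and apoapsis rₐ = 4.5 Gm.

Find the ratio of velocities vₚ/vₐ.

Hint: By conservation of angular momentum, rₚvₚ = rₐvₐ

Convert to SI: rₚ = 300 Mm = 3e+08 m; rₐ = 4.5 Gm = 4.5e+09 m.
Conservation of angular momentum gives rₚvₚ = rₐvₐ, so vₚ/vₐ = rₐ/rₚ.
vₚ/vₐ = 4.5e+09 / 3e+08 ≈ 15.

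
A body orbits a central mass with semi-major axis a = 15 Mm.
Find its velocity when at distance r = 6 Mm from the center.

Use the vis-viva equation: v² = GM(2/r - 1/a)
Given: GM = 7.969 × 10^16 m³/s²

Convert to SI: a = 15 Mm = 1.5e+07 m; r = 6 Mm = 6e+06 m.
Vis-viva: v = √(GM · (2/r − 1/a)).
2/r − 1/a = 2/6e+06 − 1/1.5e+07 = 2.66667e-07 m⁻¹.
v = √(7.969e+16 · 2.66667e-07) m/s ≈ 1.458e+05 m/s = 145.8 km/s.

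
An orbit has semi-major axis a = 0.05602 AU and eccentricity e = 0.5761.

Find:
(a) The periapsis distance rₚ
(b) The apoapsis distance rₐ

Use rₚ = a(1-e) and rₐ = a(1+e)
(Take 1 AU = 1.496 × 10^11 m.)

Convert to SI: a = 0.05602 AU = 8.38059e+09 m.
(a) rₚ = a(1 − e) = 8.38059e+09 · (1 − 0.5761) = 8.38059e+09 · 0.4239 ≈ 3.553e+09 m = 0.02375 AU.
(b) rₐ = a(1 + e) = 8.38059e+09 · (1 + 0.5761) = 8.38059e+09 · 1.5761 ≈ 1.321e+10 m = 0.08829 AU.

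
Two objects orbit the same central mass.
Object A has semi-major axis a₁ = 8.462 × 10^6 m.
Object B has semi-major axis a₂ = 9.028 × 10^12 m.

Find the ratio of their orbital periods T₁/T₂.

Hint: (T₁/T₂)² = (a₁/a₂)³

From Kepler's third law, (T₁/T₂)² = (a₁/a₂)³, so T₁/T₂ = (a₁/a₂)^(3/2).
a₁/a₂ = 8.462e+06 / 9.028e+12 = 9.37306e-07.
T₁/T₂ = (9.37306e-07)^(3/2) ≈ 9.074e-10.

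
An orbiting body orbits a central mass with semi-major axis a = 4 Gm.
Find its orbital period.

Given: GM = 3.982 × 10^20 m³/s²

Convert to SI: a = 4 Gm = 4e+09 m.
Kepler's third law: T = 2π √(a³ / GM).
Substituting a = 4e+09 m and GM = 3.982e+20 m³/s²:
T = 2π √((4e+09)³ / 3.982e+20) s
T ≈ 7.966e+04 s = 22.13 hours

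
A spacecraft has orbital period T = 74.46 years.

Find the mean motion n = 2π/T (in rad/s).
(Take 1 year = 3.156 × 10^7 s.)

Convert to SI: T = 74.46 years = 2.34996e+09 s.
n = 2π / T.
n = 2π / 2.34996e+09 s ≈ 2.674e-09 rad/s.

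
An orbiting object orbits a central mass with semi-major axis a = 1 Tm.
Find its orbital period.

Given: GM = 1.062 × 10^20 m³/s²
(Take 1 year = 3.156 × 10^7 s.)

Convert to SI: a = 1 Tm = 1e+12 m.
Kepler's third law: T = 2π √(a³ / GM).
Substituting a = 1e+12 m and GM = 1.062e+20 m³/s²:
T = 2π √((1e+12)³ / 1.062e+20) s
T ≈ 6.097e+08 s = 19.32 years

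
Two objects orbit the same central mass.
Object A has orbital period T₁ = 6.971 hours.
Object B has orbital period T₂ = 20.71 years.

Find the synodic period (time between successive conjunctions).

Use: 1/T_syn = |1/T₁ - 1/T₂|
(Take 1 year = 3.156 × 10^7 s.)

Convert to SI: T₁ = 6.971 hours = 25095.6 s; T₂ = 20.71 years = 6.53608e+08 s.
T_syn = |T₁ · T₂ / (T₁ − T₂)|.
T_syn = |25095.6 · 6.53608e+08 / (25095.6 − 6.53608e+08)| s ≈ 2.51e+04 s = 6.971 hours.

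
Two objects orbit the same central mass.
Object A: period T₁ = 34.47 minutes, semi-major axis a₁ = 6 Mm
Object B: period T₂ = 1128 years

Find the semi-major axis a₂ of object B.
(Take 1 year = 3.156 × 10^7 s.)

Convert to SI: T₁ = 34.47 minutes = 2068.2 s; a₁ = 6 Mm = 6e+06 m; T₂ = 1128 years = 3.55997e+10 s.
Kepler's third law: (T₁/T₂)² = (a₁/a₂)³ ⇒ a₂ = a₁ · (T₂/T₁)^(2/3).
T₂/T₁ = 3.55997e+10 / 2068.2 = 1.72129e+07.
a₂ = 6e+06 · (1.72129e+07)^(2/3) m ≈ 4e+11 m = 400 Gm.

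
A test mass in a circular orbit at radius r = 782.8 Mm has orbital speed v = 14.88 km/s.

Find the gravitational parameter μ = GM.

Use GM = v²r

Convert to SI: r = 782.8 Mm = 7.828e+08 m; v = 14.88 km/s = 14880 m/s.
For a circular orbit v² = GM/r, so GM = v² · r.
GM = (14880)² · 7.828e+08 m³/s² ≈ 1.733e+17 m³/s² = 1.733 × 10^17 m³/s².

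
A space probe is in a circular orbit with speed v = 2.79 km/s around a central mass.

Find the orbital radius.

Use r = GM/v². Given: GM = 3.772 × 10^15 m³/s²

Convert to SI: v = 2.79 km/s = 2790 m/s.
For a circular orbit, v² = GM / r, so r = GM / v².
r = 3.772e+15 / (2790)² m ≈ 4.846e+08 m = 4.846 × 10^8 m.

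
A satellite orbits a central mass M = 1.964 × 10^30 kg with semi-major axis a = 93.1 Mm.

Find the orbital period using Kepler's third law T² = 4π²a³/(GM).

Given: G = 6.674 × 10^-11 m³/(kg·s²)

Convert to SI: a = 93.1 Mm = 9.31e+07 m.
GM = G · M = 6.674e-11 · 1.964e+30 = 1.31077e+20 m³/s².
Kepler's third law: T = 2π √(a³ / GM).
Substituting a = 9.31e+07 m and GM = 1.31077e+20 m³/s²:
T = 2π √((9.31e+07)³ / 1.31077e+20) s
T ≈ 493 s = 8.217 minutes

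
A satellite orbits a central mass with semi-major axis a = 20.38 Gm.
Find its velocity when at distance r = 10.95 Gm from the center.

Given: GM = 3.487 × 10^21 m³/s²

Convert to SI: a = 20.38 Gm = 2.038e+10 m; r = 10.95 Gm = 1.095e+10 m.
Vis-viva: v = √(GM · (2/r − 1/a)).
2/r − 1/a = 2/1.095e+10 − 1/2.038e+10 = 1.33581e-10 m⁻¹.
v = √(3.487e+21 · 1.33581e-10) m/s ≈ 6.825e+05 m/s = 682.5 km/s.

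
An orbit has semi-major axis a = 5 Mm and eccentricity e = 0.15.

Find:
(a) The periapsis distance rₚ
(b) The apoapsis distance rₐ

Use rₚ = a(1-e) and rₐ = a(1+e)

Convert to SI: a = 5 Mm = 5e+06 m.
(a) rₚ = a(1 − e) = 5e+06 · (1 − 0.15) = 5e+06 · 0.85 ≈ 4.25e+06 m = 4.25 Mm.
(b) rₐ = a(1 + e) = 5e+06 · (1 + 0.15) = 5e+06 · 1.15 ≈ 5.75e+06 m = 5.75 Mm.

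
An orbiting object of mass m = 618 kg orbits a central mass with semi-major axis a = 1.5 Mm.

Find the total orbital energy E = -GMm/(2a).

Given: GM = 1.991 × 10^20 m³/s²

Convert to SI: a = 1.5 Mm = 1.5e+06 m.
E = −GMm / (2a).
E = −1.991e+20 · 618 / (2 · 1.5e+06) J ≈ -4.101e+16 J = -41.01 PJ.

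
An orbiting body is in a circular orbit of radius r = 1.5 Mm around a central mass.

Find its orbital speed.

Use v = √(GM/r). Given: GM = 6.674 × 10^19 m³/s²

Convert to SI: r = 1.5 Mm = 1.5e+06 m.
For a circular orbit, gravity supplies the centripetal force, so v = √(GM / r).
v = √(6.674e+19 / 1.5e+06) m/s ≈ 6.67e+06 m/s = 6670 km/s.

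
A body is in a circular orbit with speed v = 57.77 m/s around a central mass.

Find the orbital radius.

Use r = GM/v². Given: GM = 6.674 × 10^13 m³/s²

For a circular orbit, v² = GM / r, so r = GM / v².
r = 6.674e+13 / (57.77)² m ≈ 2e+10 m = 20 Gm.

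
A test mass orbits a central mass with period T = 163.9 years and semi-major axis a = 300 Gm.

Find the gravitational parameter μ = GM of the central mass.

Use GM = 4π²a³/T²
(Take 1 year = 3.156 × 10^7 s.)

Convert to SI: T = 163.9 years = 5.17268e+09 s; a = 300 Gm = 3e+11 m.
GM = 4π² · a³ / T².
GM = 4π² · (3e+11)³ / (5.17268e+09)² m³/s² ≈ 3.984e+16 m³/s² = 3.984 × 10^16 m³/s².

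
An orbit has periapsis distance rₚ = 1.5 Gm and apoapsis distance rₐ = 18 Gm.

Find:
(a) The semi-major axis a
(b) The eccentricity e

Convert to SI: rₚ = 1.5 Gm = 1.5e+09 m; rₐ = 18 Gm = 1.8e+10 m.
(a) a = (rₚ + rₐ) / 2 = (1.5e+09 + 1.8e+10) / 2 ≈ 9.75e+09 m = 9.75 Gm.
(b) e = (rₐ − rₚ) / (rₐ + rₚ) = (1.8e+10 − 1.5e+09) / (1.8e+10 + 1.5e+09) ≈ 0.8462.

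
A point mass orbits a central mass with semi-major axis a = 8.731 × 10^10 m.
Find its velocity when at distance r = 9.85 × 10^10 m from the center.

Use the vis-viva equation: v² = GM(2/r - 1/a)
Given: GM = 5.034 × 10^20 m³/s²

Vis-viva: v = √(GM · (2/r − 1/a)).
2/r − 1/a = 2/9.85e+10 − 1/8.731e+10 = 8.85113e-12 m⁻¹.
v = √(5.034e+20 · 8.85113e-12) m/s ≈ 6.675e+04 m/s = 66.75 km/s.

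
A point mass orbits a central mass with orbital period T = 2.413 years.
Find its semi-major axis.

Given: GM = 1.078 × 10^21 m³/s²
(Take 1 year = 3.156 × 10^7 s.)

Convert to SI: T = 2.413 years = 7.61543e+07 s.
Invert Kepler's third law: a = (GM · T² / (4π²))^(1/3).
Substituting T = 7.61543e+07 s and GM = 1.078e+21 m³/s²:
a = (1.078e+21 · (7.61543e+07)² / (4π²))^(1/3) m
a ≈ 5.41e+11 m = 541 Gm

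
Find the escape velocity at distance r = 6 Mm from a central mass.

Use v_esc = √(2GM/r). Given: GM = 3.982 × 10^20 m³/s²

Convert to SI: r = 6 Mm = 6e+06 m.
Escape velocity comes from setting total energy to zero: ½v² − GM/r = 0 ⇒ v_esc = √(2GM / r).
v_esc = √(2 · 3.982e+20 / 6e+06) m/s ≈ 1.152e+07 m/s = 1.152e+04 km/s.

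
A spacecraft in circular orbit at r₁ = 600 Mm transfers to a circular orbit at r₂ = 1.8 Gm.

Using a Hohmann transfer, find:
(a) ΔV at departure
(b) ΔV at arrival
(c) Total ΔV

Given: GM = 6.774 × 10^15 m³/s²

Convert to SI: r₁ = 600 Mm = 6e+08 m; r₂ = 1.8 Gm = 1.8e+09 m.
Transfer semi-major axis: a_t = (r₁ + r₂)/2 = (6e+08 + 1.8e+09)/2 = 1.2e+09 m.
Circular speeds: v₁ = √(GM/r₁) = 3360.06 m/s, v₂ = √(GM/r₂) = 1939.93 m/s.
Transfer speeds (vis-viva v² = GM(2/r − 1/a_t)): v₁ᵗ = 4115.22 m/s, v₂ᵗ = 1371.74 m/s.
(a) ΔV₁ = |v₁ᵗ − v₁| ≈ 755.2 m/s = 755.2 m/s.
(b) ΔV₂ = |v₂ − v₂ᵗ| ≈ 568.2 m/s = 568.2 m/s.
(c) ΔV_total = ΔV₁ + ΔV₂ ≈ 1323 m/s = 1.323 km/s.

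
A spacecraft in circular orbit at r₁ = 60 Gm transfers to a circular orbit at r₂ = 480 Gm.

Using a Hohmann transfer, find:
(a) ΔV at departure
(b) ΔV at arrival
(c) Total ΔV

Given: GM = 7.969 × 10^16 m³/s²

Convert to SI: r₁ = 60 Gm = 6e+10 m; r₂ = 480 Gm = 4.8e+11 m.
Transfer semi-major axis: a_t = (r₁ + r₂)/2 = (6e+10 + 4.8e+11)/2 = 2.7e+11 m.
Circular speeds: v₁ = √(GM/r₁) = 1152.46 m/s, v₂ = √(GM/r₂) = 407.457 m/s.
Transfer speeds (vis-viva v² = GM(2/r − 1/a_t)): v₁ᵗ = 1536.61 m/s, v₂ᵗ = 192.077 m/s.
(a) ΔV₁ = |v₁ᵗ − v₁| ≈ 384.2 m/s = 384.2 m/s.
(b) ΔV₂ = |v₂ − v₂ᵗ| ≈ 215.4 m/s = 215.4 m/s.
(c) ΔV_total = ΔV₁ + ΔV₂ ≈ 599.5 m/s = 599.5 m/s.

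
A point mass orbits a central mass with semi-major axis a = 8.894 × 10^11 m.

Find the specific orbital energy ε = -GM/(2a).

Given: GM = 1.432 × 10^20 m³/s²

ε = −GM / (2a).
ε = −1.432e+20 / (2 · 8.894e+11) J/kg ≈ -8.05e+07 J/kg = -80.5 MJ/kg.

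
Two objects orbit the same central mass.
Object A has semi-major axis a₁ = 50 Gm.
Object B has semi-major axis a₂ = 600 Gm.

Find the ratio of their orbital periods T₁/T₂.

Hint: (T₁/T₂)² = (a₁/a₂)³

Convert to SI: a₁ = 50 Gm = 5e+10 m; a₂ = 600 Gm = 6e+11 m.
From Kepler's third law, (T₁/T₂)² = (a₁/a₂)³, so T₁/T₂ = (a₁/a₂)^(3/2).
a₁/a₂ = 5e+10 / 6e+11 = 0.0833333.
T₁/T₂ = (0.0833333)^(3/2) ≈ 0.02406.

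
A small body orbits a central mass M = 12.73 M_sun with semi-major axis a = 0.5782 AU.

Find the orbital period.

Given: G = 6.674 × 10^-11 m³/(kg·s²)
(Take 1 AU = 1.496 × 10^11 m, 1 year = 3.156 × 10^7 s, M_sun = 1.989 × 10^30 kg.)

Convert to SI: a = 0.5782 AU = 8.64987e+10 m; M = 12.73 M_sun = 2.532e+31 kg.
GM = G · M = 6.674e-11 · 2.532e+31 = 1.68985e+21 m³/s².
Kepler's third law: T = 2π √(a³ / GM).
Substituting a = 8.64987e+10 m and GM = 1.68985e+21 m³/s²:
T = 2π √((8.64987e+10)³ / 1.68985e+21) s
T ≈ 3.888e+06 s = 0.1232 years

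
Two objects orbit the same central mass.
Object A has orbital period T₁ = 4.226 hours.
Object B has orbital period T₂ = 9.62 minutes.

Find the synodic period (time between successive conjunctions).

Convert to SI: T₁ = 4.226 hours = 15213.6 s; T₂ = 9.62 minutes = 577.2 s.
T_syn = |T₁ · T₂ / (T₁ − T₂)|.
T_syn = |15213.6 · 577.2 / (15213.6 − 577.2)| s ≈ 600 s = 9.999 minutes.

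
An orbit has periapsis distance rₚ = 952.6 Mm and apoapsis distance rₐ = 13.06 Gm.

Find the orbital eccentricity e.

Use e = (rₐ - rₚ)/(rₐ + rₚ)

Convert to SI: rₚ = 952.6 Mm = 9.526e+08 m; rₐ = 13.06 Gm = 1.306e+10 m.
e = (rₐ − rₚ) / (rₐ + rₚ).
e = (1.306e+10 − 9.526e+08) / (1.306e+10 + 9.526e+08) = 1.21074e+10 / 1.40126e+10 ≈ 0.864.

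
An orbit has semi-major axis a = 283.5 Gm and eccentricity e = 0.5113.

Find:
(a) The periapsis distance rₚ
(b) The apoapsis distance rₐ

Convert to SI: a = 283.5 Gm = 2.835e+11 m.
(a) rₚ = a(1 − e) = 2.835e+11 · (1 − 0.5113) = 2.835e+11 · 0.4887 ≈ 1.385e+11 m = 138.5 Gm.
(b) rₐ = a(1 + e) = 2.835e+11 · (1 + 0.5113) = 2.835e+11 · 1.5113 ≈ 4.285e+11 m = 428.5 Gm.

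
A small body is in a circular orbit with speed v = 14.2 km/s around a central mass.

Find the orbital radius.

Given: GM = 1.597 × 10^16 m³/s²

Convert to SI: v = 14.2 km/s = 14200 m/s.
For a circular orbit, v² = GM / r, so r = GM / v².
r = 1.597e+16 / (14200)² m ≈ 7.92e+07 m = 79.2 Mm.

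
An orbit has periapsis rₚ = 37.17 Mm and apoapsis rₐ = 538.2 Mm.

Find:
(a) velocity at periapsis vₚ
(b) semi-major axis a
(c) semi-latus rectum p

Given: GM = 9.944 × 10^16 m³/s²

Convert to SI: rₚ = 37.17 Mm = 3.717e+07 m; rₐ = 538.2 Mm = 5.382e+08 m.
(a) With a = (rₚ + rₐ)/2 = 2.87685e+08 m, vₚ = √(GM (2/rₚ − 1/a)) = √(9.944e+16 · (2/3.717e+07 − 1/2.87685e+08)) m/s ≈ 7.075e+04 m/s
(b) a = (rₚ + rₐ)/2 = (3.717e+07 + 5.382e+08)/2 ≈ 2.877e+08 m
(c) From a = (rₚ + rₐ)/2 = 2.87685e+08 m and e = (rₐ − rₚ)/(rₐ + rₚ) = 0.870796, p = a(1 − e²) = 2.87685e+08 · (1 − (0.870796)²) ≈ 6.954e+07 m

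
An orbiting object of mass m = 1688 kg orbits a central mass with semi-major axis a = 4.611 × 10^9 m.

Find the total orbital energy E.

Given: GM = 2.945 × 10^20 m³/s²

E = −GMm / (2a).
E = −2.945e+20 · 1688 / (2 · 4.611e+09) J ≈ -5.391e+13 J = -53.91 TJ.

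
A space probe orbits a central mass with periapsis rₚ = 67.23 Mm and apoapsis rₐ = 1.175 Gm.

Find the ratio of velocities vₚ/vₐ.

Convert to SI: rₚ = 67.23 Mm = 6.723e+07 m; rₐ = 1.175 Gm = 1.175e+09 m.
Conservation of angular momentum gives rₚvₚ = rₐvₐ, so vₚ/vₐ = rₐ/rₚ.
vₚ/vₐ = 1.175e+09 / 6.723e+07 ≈ 17.48.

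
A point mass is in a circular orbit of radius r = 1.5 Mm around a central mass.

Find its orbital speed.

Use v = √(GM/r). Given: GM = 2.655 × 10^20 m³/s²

Convert to SI: r = 1.5 Mm = 1.5e+06 m.
For a circular orbit, gravity supplies the centripetal force, so v = √(GM / r).
v = √(2.655e+20 / 1.5e+06) m/s ≈ 1.33e+07 m/s = 1.33e+04 km/s.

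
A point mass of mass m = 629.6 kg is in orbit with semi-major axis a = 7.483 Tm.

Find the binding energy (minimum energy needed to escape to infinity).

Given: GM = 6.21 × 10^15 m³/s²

Convert to SI: a = 7.483 Tm = 7.483e+12 m.
Total orbital energy is E = −GMm/(2a); binding energy is E_bind = −E = GMm/(2a).
E_bind = 6.21e+15 · 629.6 / (2 · 7.483e+12) J ≈ 2.612e+05 J = 261.2 kJ.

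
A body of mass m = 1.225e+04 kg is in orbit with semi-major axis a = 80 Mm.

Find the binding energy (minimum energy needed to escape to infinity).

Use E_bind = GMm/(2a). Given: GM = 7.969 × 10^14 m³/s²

Convert to SI: a = 80 Mm = 8e+07 m.
Total orbital energy is E = −GMm/(2a); binding energy is E_bind = −E = GMm/(2a).
E_bind = 7.969e+14 · 1.225e+04 / (2 · 8e+07) J ≈ 6.101e+10 J = 61.01 GJ.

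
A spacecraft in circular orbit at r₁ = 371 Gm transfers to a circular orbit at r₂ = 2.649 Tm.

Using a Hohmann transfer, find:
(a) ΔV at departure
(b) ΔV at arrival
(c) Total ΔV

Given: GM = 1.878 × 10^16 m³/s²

Convert to SI: r₁ = 371 Gm = 3.71e+11 m; r₂ = 2.649 Tm = 2.649e+12 m.
Transfer semi-major axis: a_t = (r₁ + r₂)/2 = (3.71e+11 + 2.649e+12)/2 = 1.51e+12 m.
Circular speeds: v₁ = √(GM/r₁) = 224.989 m/s, v₂ = √(GM/r₂) = 84.199 m/s.
Transfer speeds (vis-viva v² = GM(2/r − 1/a_t)): v₁ᵗ = 297.998 m/s, v₂ᵗ = 41.7355 m/s.
(a) ΔV₁ = |v₁ᵗ − v₁| ≈ 73.01 m/s = 73.01 m/s.
(b) ΔV₂ = |v₂ − v₂ᵗ| ≈ 42.46 m/s = 42.46 m/s.
(c) ΔV_total = ΔV₁ + ΔV₂ ≈ 115.5 m/s = 115.5 m/s.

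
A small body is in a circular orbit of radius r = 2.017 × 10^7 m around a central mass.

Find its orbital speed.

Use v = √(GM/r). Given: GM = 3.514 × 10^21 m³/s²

For a circular orbit, gravity supplies the centripetal force, so v = √(GM / r).
v = √(3.514e+21 / 2.017e+07) m/s ≈ 1.32e+07 m/s = 1.32e+04 km/s.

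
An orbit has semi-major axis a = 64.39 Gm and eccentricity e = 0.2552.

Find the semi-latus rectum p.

Convert to SI: a = 64.39 Gm = 6.439e+10 m.
p = a (1 − e²).
p = 6.439e+10 · (1 − (0.2552)²) = 6.439e+10 · 0.934873 ≈ 6.02e+10 m = 60.2 Gm.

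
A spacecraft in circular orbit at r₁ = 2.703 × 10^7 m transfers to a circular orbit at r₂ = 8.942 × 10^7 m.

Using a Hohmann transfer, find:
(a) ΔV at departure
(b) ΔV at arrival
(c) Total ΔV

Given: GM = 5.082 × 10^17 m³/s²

Transfer semi-major axis: a_t = (r₁ + r₂)/2 = (2.703e+07 + 8.942e+07)/2 = 5.8225e+07 m.
Circular speeds: v₁ = √(GM/r₁) = 137118 m/s, v₂ = √(GM/r₂) = 75387.6 m/s.
Transfer speeds (vis-viva v² = GM(2/r − 1/a_t)): v₁ᵗ = 169925 m/s, v₂ᵗ = 51365.1 m/s.
(a) ΔV₁ = |v₁ᵗ − v₁| ≈ 3.281e+04 m/s = 32.81 km/s.
(b) ΔV₂ = |v₂ − v₂ᵗ| ≈ 2.402e+04 m/s = 24.02 km/s.
(c) ΔV_total = ΔV₁ + ΔV₂ ≈ 5.683e+04 m/s = 56.83 km/s.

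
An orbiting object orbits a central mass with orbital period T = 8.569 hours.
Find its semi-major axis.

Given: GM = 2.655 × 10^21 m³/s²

Convert to SI: T = 8.569 hours = 30848.4 s.
Invert Kepler's third law: a = (GM · T² / (4π²))^(1/3).
Substituting T = 30848.4 s and GM = 2.655e+21 m³/s²:
a = (2.655e+21 · (30848.4)² / (4π²))^(1/3) m
a ≈ 4e+09 m = 4 Gm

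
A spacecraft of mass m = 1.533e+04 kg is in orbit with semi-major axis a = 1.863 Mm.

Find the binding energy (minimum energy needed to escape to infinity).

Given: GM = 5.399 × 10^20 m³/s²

Convert to SI: a = 1.863 Mm = 1.863e+06 m.
Total orbital energy is E = −GMm/(2a); binding energy is E_bind = −E = GMm/(2a).
E_bind = 5.399e+20 · 1.533e+04 / (2 · 1.863e+06) J ≈ 2.221e+18 J = 2.221 EJ.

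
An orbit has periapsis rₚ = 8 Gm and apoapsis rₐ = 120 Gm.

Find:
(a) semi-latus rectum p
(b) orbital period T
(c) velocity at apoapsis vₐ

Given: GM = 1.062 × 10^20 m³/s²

Convert to SI: rₚ = 8 Gm = 8e+09 m; rₐ = 120 Gm = 1.2e+11 m.
(a) From a = (rₚ + rₐ)/2 = 6.4e+10 m and e = (rₐ − rₚ)/(rₐ + rₚ) = 0.875, p = a(1 − e²) = 6.4e+10 · (1 − (0.875)²) ≈ 1.5e+10 m
(b) With a = (rₚ + rₐ)/2 = 6.4e+10 m, T = 2π √(a³/GM) = 2π √((6.4e+10)³/1.062e+20) s ≈ 9.872e+06 s
(c) With a = (rₚ + rₐ)/2 = 6.4e+10 m, vₐ = √(GM (2/rₐ − 1/a)) = √(1.062e+20 · (2/1.2e+11 − 1/6.4e+10)) m/s ≈ 1.052e+04 m/s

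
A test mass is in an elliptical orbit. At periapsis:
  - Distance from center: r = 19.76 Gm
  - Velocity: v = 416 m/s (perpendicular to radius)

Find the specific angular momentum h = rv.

Convert to SI: r = 19.76 Gm = 1.976e+10 m.
With v perpendicular to r, h = r · v.
h = 1.976e+10 · 416 m²/s ≈ 8.22e+12 m²/s.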